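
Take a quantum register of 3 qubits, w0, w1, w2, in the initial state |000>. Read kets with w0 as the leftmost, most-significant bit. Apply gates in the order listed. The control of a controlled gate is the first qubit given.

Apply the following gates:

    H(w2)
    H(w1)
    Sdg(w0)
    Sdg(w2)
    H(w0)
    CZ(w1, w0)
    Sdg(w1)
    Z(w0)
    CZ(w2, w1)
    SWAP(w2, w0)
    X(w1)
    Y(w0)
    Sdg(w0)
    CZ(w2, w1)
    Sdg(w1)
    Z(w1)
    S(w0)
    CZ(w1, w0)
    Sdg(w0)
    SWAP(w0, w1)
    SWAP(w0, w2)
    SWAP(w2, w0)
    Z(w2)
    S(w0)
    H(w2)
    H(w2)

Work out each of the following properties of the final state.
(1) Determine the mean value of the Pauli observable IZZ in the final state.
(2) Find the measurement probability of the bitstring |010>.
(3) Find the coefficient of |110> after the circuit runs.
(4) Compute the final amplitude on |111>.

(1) In the final state, IZZ has expectation 0.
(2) The probability of measuring |010> is 1/8.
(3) The amplitude on |110> is sqrt(2)/4.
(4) The amplitude on |111> is -sqrt(2)/4.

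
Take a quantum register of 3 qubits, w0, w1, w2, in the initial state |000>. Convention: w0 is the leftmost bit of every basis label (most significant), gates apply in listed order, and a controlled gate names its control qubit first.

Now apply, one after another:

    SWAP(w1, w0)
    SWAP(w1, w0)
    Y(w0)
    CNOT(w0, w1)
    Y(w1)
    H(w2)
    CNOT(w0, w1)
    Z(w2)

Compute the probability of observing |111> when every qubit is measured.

The probability of measuring |111> is 1/2. Key observation: gates 1-2 undo each other exactly, leaving only the rest of the circuit to track.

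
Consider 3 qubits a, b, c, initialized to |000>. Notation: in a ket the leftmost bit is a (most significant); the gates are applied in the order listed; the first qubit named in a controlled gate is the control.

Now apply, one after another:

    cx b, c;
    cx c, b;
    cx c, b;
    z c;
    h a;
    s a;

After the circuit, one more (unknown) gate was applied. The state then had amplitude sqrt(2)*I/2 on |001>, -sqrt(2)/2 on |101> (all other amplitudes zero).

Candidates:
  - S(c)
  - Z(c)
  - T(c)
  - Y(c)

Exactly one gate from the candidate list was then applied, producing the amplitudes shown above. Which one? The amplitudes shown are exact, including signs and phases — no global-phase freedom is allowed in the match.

The applied gate was Y(c). Key observation: gates 2-3 undo each other exactly, leaving only the rest of the circuit to track.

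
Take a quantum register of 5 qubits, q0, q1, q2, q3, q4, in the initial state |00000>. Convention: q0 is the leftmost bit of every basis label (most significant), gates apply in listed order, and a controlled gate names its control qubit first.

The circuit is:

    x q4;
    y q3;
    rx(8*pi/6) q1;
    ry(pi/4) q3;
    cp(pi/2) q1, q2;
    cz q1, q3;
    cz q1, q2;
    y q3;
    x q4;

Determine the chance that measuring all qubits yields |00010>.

The probability of measuring |00010> is 1/8 - sqrt(2)/16.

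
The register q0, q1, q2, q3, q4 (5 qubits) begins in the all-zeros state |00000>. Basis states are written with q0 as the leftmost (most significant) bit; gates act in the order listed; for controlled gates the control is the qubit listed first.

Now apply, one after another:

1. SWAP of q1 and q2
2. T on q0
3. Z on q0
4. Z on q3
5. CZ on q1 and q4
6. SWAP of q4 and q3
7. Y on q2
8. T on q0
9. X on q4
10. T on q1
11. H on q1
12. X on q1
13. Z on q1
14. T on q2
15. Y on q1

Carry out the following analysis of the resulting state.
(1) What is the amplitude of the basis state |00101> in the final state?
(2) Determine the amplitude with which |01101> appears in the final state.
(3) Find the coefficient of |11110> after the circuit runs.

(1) |00101> carries amplitude -sqrt(2)*exp(I*pi/4)/2 in the final state.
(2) The final state's coefficient on |01101> equals -sqrt(2)*exp(I*pi/4)/2.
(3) The amplitude on |11110> is 0.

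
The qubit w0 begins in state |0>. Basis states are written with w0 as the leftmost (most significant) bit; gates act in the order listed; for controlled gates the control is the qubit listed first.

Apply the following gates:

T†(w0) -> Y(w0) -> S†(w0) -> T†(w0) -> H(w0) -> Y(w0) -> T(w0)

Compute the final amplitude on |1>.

|1> carries amplitude sqrt(2)*I/2 in the final state.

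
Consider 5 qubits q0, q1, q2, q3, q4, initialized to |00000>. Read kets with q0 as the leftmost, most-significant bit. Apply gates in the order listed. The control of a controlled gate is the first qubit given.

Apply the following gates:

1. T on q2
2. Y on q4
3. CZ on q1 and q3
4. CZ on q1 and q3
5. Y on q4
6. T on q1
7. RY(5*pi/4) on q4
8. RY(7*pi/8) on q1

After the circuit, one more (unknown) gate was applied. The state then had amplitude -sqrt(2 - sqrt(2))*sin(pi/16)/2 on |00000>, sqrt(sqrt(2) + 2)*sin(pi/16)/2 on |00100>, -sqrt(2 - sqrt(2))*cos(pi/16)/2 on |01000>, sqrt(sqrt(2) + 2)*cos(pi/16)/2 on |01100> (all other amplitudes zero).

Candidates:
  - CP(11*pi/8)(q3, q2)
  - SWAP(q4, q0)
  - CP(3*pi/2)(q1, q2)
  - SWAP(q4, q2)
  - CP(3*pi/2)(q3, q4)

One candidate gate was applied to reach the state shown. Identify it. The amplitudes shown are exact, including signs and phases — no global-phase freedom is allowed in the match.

It was SWAP(q4, q2) that produced the state shown. Key observation: steps 2-5 multiply out to the identity, so the circuit reduces to the remaining gates.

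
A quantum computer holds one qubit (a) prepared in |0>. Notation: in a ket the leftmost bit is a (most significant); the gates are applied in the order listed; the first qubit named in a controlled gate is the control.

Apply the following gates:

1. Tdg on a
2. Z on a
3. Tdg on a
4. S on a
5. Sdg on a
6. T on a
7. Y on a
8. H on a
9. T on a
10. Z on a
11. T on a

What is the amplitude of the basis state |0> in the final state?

The amplitude on |0> is sqrt(2)*I/2.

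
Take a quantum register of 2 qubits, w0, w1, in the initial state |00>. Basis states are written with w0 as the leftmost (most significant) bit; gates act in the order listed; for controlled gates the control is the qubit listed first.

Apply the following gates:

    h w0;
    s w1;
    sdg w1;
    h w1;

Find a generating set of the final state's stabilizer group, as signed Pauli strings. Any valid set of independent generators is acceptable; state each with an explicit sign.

The final state is stabilized by the group generated by +XI, +IX; other independent generating sets are equally valid.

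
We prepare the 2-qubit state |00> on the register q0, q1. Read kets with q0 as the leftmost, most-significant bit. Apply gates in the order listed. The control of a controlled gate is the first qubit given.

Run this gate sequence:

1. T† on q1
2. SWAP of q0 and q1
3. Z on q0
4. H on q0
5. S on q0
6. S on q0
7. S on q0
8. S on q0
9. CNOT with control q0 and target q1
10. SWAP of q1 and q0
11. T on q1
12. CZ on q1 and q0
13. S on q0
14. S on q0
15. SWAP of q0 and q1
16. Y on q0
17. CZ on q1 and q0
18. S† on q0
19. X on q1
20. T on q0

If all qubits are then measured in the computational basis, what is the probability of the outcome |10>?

The probability of measuring |10> is 0. Key observation: steps 5-8 multiply out to the identity, so the circuit reduces to the remaining gates.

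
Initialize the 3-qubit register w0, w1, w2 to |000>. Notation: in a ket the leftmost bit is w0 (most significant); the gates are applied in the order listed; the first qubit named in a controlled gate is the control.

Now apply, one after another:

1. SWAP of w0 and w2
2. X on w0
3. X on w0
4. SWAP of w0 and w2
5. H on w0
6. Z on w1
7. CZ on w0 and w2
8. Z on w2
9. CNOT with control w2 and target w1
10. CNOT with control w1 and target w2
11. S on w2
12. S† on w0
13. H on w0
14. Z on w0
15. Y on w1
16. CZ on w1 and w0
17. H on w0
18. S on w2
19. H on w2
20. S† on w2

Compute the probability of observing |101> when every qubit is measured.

A full measurement returns |101> with probability 0.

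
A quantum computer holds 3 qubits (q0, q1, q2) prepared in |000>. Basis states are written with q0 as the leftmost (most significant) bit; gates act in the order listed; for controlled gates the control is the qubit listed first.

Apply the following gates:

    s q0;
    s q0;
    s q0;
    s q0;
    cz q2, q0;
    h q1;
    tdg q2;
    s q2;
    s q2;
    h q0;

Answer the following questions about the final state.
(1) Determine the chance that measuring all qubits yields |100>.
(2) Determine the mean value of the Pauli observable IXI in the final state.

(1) A full measurement returns |100> with probability 1/4.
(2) The expectation value of IXI is 1.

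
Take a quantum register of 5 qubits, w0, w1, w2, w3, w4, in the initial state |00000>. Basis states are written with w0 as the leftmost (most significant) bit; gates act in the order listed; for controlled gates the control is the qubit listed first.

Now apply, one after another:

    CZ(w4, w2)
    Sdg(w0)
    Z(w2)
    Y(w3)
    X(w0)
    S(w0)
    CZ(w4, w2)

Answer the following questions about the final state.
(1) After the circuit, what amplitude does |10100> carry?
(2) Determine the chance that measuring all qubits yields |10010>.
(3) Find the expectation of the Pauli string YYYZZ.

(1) The amplitude on |10100> is 0.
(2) A full measurement returns |10010> with probability 1.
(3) In the final state, YYYZZ has expectation 0.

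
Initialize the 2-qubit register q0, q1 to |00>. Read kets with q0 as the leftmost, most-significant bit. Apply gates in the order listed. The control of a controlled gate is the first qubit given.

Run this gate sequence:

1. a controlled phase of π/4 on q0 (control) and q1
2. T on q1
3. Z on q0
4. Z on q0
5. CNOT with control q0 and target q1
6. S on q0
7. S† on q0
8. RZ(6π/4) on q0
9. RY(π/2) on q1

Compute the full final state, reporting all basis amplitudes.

After the circuit, the state carries amplitude -sqrt(2)*exp(I*pi/4)/2 on |00>, -sqrt(2)*exp(I*pi/4)/2 on |01>, 0 on |10>, 0 on |11>.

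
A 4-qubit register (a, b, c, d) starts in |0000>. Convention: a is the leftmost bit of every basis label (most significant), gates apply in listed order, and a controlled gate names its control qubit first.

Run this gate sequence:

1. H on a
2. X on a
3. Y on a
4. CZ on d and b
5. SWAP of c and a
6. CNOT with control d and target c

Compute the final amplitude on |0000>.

The amplitude on |0000> is -sqrt(2)*I/2.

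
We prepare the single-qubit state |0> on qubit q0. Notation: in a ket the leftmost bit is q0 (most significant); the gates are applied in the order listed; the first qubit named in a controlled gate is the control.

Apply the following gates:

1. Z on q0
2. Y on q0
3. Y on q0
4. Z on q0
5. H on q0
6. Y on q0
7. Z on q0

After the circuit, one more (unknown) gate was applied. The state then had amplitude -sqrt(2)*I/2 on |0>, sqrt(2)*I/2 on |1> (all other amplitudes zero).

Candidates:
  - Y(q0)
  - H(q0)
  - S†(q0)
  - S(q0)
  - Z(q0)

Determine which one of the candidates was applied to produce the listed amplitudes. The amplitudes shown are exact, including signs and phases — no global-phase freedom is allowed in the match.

The applied gate was Z(q0).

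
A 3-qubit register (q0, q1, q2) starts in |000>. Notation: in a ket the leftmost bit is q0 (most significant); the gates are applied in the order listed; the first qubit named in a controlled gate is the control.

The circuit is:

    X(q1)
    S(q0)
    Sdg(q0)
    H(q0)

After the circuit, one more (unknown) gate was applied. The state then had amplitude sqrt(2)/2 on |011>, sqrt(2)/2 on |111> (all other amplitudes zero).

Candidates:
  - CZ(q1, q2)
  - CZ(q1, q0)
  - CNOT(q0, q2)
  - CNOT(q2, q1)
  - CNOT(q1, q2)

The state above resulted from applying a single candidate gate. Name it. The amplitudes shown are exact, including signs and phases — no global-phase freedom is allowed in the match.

The unique candidate consistent with the amplitudes is CNOT(q1, q2). Key observation: steps 2-3 multiply out to the identity, so the circuit reduces to the remaining gates.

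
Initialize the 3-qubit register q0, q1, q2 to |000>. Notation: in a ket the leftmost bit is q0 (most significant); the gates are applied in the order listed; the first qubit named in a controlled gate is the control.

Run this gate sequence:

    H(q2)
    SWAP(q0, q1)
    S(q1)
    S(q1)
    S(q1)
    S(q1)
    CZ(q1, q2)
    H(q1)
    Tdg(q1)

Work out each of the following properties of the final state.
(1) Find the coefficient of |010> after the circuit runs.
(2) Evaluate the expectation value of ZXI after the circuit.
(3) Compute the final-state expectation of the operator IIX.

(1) The amplitude on |010> is -exp(3*I*pi/4)/2.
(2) In the final state, ZXI has expectation sqrt(2)/2.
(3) The observable IIX averages to 1.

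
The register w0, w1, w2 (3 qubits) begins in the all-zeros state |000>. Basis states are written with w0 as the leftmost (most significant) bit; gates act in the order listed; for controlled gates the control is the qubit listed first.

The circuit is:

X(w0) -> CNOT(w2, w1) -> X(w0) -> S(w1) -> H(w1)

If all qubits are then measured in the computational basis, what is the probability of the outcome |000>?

The probability of measuring |000> is 1/2.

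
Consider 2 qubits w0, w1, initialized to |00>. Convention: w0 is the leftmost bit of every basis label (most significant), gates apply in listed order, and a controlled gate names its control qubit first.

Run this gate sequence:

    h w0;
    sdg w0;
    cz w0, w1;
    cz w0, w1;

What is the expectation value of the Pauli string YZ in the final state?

In the final state, YZ has expectation -1. Key observation: gates 3-4 undo each other exactly, leaving only the rest of the circuit to track.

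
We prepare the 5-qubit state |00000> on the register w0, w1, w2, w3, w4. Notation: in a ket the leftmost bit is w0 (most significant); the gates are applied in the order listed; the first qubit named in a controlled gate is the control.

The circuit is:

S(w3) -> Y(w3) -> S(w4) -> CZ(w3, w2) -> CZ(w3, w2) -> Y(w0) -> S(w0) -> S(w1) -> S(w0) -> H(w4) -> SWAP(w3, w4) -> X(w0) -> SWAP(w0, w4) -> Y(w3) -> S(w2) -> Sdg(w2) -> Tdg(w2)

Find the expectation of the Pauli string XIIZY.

In the final state, XIIZY has expectation 0. Key observation: gates 4-5 undo each other exactly, leaving only the rest of the circuit to track.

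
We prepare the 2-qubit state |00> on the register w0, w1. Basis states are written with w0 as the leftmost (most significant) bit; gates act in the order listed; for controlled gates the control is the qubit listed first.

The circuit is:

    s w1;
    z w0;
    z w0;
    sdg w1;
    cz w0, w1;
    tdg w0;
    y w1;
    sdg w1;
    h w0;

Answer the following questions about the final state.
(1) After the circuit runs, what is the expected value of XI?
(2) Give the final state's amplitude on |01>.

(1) The observable XI averages to 1.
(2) The final state's coefficient on |01> equals sqrt(2)/2.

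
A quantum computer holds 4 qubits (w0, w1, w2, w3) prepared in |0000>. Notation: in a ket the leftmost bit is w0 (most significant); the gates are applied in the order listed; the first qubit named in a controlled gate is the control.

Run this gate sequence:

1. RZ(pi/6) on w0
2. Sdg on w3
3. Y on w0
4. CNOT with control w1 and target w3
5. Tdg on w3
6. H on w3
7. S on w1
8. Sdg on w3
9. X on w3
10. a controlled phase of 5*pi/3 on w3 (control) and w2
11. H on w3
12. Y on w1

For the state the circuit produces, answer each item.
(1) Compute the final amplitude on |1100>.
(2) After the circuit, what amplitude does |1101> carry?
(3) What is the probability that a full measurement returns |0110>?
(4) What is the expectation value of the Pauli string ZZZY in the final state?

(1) The amplitude on |1100> is (1 - I)*exp(11*I*pi/12)/2.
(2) The amplitude on |1101> is (1 - I)*exp(5*I*pi/12)/2.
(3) Outcome |0110> occurs with probability 0.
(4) The expectation value of ZZZY is -1.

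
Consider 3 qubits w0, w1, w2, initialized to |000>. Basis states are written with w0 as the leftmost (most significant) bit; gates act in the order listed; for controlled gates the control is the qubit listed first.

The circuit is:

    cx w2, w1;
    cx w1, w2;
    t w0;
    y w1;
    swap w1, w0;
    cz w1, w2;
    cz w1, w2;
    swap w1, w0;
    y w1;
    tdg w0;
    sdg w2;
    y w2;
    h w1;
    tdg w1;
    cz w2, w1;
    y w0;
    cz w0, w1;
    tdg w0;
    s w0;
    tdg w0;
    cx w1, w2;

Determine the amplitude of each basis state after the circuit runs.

After the circuit, the state carries amplitude -sqrt(2)/2 on |101>, sqrt(2)*exp(3*I*pi/4)/2 on |110>, and 0 on every other basis state.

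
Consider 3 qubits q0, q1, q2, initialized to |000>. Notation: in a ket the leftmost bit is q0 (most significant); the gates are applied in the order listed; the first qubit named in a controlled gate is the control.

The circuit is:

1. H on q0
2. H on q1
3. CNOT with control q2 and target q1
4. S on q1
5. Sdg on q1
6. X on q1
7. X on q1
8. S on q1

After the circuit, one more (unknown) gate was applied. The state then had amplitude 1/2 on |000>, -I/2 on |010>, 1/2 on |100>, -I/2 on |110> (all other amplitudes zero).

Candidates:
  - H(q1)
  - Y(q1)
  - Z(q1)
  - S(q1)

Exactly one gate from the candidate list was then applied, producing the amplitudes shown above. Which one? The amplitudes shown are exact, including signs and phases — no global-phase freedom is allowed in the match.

The applied gate was Z(q1). Key observation: gates 5-8 undo each other exactly, leaving only the rest of the circuit to track.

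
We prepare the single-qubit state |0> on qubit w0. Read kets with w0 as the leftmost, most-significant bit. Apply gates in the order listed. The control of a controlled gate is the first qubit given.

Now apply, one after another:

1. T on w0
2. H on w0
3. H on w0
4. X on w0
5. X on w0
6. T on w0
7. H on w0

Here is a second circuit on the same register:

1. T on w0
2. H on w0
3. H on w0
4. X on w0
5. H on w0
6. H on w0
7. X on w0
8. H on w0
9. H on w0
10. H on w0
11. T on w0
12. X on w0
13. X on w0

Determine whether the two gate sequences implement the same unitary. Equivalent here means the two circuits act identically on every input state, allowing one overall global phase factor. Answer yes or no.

No: there is an input state on which the two circuits produce genuinely different outputs (not merely differing by a phase).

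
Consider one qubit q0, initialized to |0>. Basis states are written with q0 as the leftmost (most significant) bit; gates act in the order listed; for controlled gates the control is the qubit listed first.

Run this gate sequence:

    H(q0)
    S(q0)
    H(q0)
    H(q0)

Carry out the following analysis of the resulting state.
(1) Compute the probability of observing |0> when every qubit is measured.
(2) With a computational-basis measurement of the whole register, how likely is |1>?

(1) Outcome |0> occurs with probability 1/2. Key observation: the block from step 3 through step 4 cancels to the identity and can be dropped.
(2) A full measurement returns |1> with probability 1/2.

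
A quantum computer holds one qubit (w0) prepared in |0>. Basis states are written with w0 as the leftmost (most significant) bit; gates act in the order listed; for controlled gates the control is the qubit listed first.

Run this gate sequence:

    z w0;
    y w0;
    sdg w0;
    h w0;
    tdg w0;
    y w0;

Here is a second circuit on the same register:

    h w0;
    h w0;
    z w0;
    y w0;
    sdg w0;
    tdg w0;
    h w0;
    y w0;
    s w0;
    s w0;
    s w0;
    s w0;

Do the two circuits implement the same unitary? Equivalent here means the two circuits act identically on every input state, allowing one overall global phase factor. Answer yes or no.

No: there is an input state on which the two circuits produce genuinely different outputs (not merely differing by a phase).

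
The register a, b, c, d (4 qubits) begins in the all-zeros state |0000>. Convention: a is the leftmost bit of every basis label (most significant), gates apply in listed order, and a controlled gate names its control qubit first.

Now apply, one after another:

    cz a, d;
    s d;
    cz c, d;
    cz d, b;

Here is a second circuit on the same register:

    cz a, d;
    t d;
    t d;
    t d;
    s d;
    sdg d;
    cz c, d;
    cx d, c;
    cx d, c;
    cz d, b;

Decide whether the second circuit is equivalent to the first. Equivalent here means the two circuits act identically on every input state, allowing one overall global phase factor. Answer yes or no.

No: there is an input state on which the two circuits produce genuinely different outputs (not merely differing by a phase).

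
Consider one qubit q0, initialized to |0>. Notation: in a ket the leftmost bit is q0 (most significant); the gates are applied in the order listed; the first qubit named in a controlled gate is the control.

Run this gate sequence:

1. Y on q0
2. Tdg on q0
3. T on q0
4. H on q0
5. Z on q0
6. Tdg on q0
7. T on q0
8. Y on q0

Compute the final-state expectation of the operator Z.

In the final state, Z has expectation 0.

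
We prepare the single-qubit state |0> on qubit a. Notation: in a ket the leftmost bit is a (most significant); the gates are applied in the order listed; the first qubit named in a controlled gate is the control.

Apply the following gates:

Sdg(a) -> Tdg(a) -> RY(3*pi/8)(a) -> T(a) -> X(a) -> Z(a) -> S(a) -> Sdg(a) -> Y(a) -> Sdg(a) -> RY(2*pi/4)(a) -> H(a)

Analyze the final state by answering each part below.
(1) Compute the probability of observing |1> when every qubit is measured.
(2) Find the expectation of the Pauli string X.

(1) The probability of measuring |1> is sin(3*pi/16)**2.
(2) The expectation value of X is -sqrt(2*sqrt(2) + 4)/4.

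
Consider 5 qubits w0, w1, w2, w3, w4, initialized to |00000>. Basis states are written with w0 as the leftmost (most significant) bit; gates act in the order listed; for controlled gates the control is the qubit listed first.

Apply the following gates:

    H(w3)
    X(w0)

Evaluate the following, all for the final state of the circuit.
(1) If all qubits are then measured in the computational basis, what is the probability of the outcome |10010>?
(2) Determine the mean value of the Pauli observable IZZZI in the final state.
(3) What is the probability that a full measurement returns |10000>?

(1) The probability of measuring |10010> is 1/2.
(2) In the final state, IZZZI has expectation 0.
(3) A full measurement returns |10000> with probability 1/2.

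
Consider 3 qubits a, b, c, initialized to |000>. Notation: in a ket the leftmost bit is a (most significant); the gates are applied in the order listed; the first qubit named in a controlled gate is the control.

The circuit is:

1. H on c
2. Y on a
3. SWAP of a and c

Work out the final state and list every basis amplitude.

After the circuit, the state carries amplitude sqrt(2)*I/2 on |001>, sqrt(2)*I/2 on |101>, and 0 on every other basis state.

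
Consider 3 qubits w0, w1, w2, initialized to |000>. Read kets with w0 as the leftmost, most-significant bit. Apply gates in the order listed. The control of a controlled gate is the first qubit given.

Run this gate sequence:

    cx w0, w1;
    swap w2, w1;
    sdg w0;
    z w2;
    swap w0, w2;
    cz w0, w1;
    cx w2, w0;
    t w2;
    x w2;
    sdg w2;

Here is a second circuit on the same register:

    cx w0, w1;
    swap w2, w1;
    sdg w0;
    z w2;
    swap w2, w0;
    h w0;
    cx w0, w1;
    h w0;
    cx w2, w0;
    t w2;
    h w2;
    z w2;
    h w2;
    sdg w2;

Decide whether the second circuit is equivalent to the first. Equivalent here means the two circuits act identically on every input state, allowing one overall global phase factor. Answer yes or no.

No, they are not equivalent — no single phase factor reconciles the two unitaries.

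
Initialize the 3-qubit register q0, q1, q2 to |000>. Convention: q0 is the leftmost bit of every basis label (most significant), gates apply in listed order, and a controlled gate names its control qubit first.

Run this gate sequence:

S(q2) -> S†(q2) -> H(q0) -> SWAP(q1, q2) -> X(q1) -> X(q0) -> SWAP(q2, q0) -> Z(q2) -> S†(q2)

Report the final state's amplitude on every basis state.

After the circuit, the state carries amplitude sqrt(2)/2 on |010>, sqrt(2)*I/2 on |011>, and 0 on every other basis state. Key observation: steps 1-2 multiply out to the identity, so the circuit reduces to the remaining gates.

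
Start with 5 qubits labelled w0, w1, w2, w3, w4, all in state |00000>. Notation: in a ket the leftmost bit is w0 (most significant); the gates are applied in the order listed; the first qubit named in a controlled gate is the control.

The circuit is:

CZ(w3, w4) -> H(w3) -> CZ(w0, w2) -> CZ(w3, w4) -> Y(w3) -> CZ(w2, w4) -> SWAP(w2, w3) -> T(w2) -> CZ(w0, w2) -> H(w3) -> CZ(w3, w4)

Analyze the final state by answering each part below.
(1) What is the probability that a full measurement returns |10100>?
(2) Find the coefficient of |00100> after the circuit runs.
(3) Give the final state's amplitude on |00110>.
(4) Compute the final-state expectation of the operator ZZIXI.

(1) Outcome |10100> occurs with probability 0.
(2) The amplitude on |00100> is exp(3*I*pi/4)/2.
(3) |00110> carries amplitude exp(3*I*pi/4)/2 in the final state.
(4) The observable ZZIXI averages to 1.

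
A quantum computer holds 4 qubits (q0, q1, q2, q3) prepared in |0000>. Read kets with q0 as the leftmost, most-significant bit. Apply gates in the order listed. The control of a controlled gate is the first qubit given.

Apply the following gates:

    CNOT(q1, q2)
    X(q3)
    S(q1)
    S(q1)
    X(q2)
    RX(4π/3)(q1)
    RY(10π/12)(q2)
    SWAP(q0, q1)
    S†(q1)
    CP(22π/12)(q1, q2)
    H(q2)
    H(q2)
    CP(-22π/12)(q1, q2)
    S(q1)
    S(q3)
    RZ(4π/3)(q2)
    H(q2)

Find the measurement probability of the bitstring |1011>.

Outcome |1011> occurs with probability 9/32. Key observation: steps 9-14 multiply out to the identity, so the circuit reduces to the remaining gates.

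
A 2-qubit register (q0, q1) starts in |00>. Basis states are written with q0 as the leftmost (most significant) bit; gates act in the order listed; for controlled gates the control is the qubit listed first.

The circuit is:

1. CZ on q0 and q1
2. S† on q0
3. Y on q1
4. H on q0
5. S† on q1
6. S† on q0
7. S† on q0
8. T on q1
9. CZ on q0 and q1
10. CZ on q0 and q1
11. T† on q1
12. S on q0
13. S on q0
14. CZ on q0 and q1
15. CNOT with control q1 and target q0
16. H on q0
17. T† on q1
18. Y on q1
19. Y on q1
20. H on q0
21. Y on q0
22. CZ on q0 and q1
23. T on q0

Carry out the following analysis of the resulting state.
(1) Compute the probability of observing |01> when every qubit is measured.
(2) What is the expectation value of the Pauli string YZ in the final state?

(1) Outcome |01> occurs with probability 1/2.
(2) In the final state, YZ has expectation sqrt(2)/2.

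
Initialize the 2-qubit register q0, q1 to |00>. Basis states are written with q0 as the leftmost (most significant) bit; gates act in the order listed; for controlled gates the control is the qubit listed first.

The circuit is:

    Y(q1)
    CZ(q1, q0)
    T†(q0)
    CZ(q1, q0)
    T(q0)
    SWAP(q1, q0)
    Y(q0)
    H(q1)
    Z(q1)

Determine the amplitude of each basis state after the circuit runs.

The final amplitudes are sqrt(2)/2 on |00>, -sqrt(2)/2 on |01>, 0 on |10>, 0 on |11>.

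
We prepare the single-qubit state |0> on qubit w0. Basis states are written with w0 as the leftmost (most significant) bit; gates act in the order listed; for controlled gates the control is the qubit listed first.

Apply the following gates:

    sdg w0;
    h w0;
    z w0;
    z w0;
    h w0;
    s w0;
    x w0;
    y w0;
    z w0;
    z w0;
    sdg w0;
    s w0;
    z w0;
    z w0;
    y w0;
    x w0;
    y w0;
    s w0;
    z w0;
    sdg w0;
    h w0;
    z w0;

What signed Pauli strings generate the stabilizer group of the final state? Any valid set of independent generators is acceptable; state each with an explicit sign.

The final state is stabilized by the group generated by +X; other independent generating sets are equally valid.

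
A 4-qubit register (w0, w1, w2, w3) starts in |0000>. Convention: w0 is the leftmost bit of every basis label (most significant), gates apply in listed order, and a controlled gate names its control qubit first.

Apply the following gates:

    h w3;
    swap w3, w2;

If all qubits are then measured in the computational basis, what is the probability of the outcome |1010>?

A full measurement returns |1010> with probability 0.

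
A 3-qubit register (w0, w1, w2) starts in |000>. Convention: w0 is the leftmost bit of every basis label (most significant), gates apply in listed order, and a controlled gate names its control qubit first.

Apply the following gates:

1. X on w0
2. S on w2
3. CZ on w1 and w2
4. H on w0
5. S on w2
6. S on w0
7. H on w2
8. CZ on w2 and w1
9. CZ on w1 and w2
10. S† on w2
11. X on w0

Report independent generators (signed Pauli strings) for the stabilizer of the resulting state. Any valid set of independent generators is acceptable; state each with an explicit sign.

One valid set of independent stabilizer generators is +YII, -IIY, +IZI (any independent generating set of the same group is equally correct).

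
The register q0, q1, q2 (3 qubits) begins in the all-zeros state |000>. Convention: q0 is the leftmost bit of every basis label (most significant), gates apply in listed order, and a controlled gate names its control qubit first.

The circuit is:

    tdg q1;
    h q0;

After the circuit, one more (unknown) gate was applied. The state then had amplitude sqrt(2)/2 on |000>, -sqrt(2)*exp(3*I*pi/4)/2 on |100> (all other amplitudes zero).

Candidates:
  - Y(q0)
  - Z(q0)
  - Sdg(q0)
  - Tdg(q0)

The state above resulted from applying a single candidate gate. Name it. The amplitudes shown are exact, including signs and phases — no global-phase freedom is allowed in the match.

It was Tdg(q0) that produced the state shown.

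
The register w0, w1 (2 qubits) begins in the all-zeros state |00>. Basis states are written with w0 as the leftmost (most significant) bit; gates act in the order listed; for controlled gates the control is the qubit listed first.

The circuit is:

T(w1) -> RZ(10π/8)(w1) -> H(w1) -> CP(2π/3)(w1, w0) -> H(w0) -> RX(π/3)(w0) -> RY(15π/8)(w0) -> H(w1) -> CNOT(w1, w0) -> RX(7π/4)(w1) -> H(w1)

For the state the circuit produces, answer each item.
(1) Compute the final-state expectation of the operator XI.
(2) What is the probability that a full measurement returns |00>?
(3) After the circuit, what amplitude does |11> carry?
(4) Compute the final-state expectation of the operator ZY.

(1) The observable XI averages to sqrt(sqrt(2) + 2)/2.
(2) Outcome |00> occurs with probability sqrt(2 - sqrt(2))/8 + 1/4.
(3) The final state's coefficient on |11> equals sqrt(3)*sqrt(sqrt(2)/4 + 1/2)*exp(-5*I*pi/8)*cos(pi/16)/4 + sqrt(1/2 - sqrt(2)/4)*exp(-5*I*pi/8)*sin(pi/16)/4 + I*sqrt(sqrt(2)/4 + 1/2)*exp(-5*I*pi/8)*sin(pi/16)/4 + sqrt(3)*I*sqrt(1/2 - sqrt(2)/4)*exp(-5*I*pi/8)*sin(pi/16)/4 - sqrt(3)*I*sqrt(1/2 - sqrt(2)/4)*exp(-5*I*pi/8)*cos(pi/16)/4 - sqrt(3)*sqrt(sqrt(2)/4 + 1/2)*exp(-5*I*pi/8)*sin(pi/16)/4 - I*sqrt(sqrt(2)/4 + 1/2)*exp(-5*I*pi/8)*cos(pi/16)/4 - sqrt(1/2 - sqrt(2)/4)*exp(-5*I*pi/8)*cos(pi/16)/4.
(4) The expectation value of ZY is -4*sqrt(1/2 - sqrt(2)/4)*sqrt(sqrt(2)/4 + 1/2)*sin(pi/16)*cos(pi/16).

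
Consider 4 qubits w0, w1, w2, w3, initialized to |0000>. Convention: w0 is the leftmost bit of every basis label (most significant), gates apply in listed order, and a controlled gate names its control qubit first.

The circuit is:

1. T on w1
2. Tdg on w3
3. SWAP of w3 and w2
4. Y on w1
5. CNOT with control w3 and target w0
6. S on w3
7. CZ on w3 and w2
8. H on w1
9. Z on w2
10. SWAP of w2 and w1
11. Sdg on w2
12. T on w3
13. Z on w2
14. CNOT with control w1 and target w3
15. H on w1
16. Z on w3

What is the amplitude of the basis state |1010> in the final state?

|1010> carries amplitude 0 in the final state.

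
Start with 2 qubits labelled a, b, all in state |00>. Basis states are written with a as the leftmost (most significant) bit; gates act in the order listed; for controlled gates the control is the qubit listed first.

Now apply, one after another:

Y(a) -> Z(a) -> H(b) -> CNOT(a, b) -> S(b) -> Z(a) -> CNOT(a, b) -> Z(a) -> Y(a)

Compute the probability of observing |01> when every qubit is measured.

The probability of measuring |01> is 1/2.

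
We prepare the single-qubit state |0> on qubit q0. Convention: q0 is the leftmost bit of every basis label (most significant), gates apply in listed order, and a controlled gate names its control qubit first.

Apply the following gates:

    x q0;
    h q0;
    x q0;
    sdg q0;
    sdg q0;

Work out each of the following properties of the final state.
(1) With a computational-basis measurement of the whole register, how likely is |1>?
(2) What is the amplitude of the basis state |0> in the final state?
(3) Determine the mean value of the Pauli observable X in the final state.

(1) A full measurement returns |1> with probability 1/2.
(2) |0> carries amplitude -sqrt(2)/2 in the final state.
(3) In the final state, X has expectation 1.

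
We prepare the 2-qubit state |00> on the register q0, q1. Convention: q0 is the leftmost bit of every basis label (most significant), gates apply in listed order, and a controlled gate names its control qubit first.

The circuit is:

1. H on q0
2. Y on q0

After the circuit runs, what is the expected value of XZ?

In the final state, XZ has expectation -1.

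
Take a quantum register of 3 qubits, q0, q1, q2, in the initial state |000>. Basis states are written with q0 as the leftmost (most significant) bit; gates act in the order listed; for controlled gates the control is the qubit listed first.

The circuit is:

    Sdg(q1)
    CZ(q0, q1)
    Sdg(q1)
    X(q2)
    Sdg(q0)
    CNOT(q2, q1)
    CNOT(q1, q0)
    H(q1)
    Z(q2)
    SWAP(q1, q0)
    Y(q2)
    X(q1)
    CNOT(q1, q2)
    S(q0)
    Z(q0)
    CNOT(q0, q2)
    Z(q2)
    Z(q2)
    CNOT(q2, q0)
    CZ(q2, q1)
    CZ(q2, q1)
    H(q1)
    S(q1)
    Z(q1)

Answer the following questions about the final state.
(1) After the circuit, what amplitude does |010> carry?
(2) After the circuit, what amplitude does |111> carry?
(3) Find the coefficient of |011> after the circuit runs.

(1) |010> carries amplitude 1/2 in the final state. Key observation: steps 20-21 multiply out to the identity, so the circuit reduces to the remaining gates.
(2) The amplitude on |111> is 0.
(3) The final state's coefficient on |011> equals I/2.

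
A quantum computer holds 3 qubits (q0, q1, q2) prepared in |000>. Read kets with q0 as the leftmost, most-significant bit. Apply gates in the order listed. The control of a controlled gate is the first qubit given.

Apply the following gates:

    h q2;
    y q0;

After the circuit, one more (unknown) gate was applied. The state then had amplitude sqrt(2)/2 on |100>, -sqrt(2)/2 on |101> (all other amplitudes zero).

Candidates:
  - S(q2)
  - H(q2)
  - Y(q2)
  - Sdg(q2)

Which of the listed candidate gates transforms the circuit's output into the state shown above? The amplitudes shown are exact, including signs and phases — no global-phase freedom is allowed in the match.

The applied gate was Y(q2).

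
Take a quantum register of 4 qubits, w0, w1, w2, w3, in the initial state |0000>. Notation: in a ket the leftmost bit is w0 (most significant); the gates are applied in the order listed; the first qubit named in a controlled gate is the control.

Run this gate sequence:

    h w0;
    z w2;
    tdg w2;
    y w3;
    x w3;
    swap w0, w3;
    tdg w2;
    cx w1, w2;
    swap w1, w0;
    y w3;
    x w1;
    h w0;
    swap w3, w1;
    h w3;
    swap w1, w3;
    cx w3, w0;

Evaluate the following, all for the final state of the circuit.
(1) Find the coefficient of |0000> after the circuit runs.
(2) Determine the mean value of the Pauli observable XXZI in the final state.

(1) |0000> carries amplitude sqrt(2)/4 in the final state.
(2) The observable XXZI averages to -1.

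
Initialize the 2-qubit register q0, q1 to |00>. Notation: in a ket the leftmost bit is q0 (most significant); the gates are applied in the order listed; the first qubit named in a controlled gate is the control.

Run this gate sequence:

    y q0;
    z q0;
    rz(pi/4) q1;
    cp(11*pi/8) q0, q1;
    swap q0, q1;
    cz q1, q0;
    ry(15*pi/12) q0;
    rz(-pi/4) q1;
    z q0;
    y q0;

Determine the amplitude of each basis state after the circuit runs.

The final amplitudes are 0 on |00>, -sqrt(sqrt(2) + 2)*exp(3*I*pi/4)/2 on |01>, 0 on |10>, sqrt(2 - sqrt(2))*exp(3*I*pi/4)/2 on |11>.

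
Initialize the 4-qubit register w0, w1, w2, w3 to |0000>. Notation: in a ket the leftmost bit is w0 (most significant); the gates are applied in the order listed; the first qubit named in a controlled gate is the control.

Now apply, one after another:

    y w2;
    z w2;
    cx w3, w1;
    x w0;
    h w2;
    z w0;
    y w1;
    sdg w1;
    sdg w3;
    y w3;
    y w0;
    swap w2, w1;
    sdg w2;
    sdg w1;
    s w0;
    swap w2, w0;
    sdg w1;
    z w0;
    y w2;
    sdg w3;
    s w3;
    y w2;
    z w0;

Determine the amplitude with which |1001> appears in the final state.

|1001> carries amplitude sqrt(2)/2 in the final state. Key observation: steps 18-23 multiply out to the identity, so the circuit reduces to the remaining gates.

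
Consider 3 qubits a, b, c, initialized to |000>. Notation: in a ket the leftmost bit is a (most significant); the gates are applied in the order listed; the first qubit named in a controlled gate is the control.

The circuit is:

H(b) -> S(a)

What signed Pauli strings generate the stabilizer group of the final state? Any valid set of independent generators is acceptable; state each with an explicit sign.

The stabilizer group can be generated by +IXI, +ZII, +IIZ, among other valid generating sets.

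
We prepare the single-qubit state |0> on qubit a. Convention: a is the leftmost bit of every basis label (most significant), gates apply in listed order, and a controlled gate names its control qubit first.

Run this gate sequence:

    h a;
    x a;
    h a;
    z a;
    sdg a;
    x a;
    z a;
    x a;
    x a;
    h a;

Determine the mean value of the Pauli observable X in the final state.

The observable X averages to -1.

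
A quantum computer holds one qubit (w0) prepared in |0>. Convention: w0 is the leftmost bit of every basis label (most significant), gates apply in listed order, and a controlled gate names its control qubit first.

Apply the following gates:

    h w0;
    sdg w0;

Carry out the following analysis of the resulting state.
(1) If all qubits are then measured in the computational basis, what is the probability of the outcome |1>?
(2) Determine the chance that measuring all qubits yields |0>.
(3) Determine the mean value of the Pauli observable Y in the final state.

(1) A full measurement returns |1> with probability 1/2.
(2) A full measurement returns |0> with probability 1/2.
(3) The expectation value of Y is -1.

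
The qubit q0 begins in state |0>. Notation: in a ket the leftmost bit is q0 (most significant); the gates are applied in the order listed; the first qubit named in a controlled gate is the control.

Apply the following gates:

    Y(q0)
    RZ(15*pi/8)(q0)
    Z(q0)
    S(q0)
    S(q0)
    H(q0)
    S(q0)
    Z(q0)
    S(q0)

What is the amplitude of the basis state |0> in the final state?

The final state's coefficient on |0> equals -sqrt(2)*exp(7*I*pi/16)/2.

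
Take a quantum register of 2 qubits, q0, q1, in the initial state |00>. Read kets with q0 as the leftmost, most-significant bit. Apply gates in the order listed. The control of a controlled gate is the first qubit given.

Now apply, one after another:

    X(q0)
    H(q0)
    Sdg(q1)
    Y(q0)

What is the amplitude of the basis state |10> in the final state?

The amplitude on |10> is sqrt(2)*I/2.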